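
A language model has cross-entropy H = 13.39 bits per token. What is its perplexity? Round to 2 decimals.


Perplexity formula: PP = 2^H
H = 13.39
PP = 2^13.39
Decompose: 2^13.39 = 2^13 * 2^0.39
2^13 = 8192, 2^0.39 ~ 1.3103934
PP ~ 8192 * 1.3103934 = 10734.7427328
Rounded to 2 decimals: 10734.74

10734.74


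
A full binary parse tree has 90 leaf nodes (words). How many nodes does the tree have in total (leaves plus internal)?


Leaf nodes (terminals): 90
Internal nodes = n - 1 = 90 - 1 = 89
Total = leaves + internal = 90 + 89 = 179

179


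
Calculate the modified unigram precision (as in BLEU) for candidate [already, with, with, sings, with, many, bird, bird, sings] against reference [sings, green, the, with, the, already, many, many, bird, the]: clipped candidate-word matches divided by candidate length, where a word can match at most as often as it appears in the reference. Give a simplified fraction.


Reference word counts: {'already': 1, 'bird': 1, 'green': 1, 'many': 2, 'sings': 1, 'the': 3, 'with': 1}
Checking each candidate word (with clipping):
  'already' -> in reference (ref count 1, used 1/1) -> match (matches: 1)
  'with' -> in reference (ref count 1, used 1/1) -> match (matches: 2)
  'with' -> ref count 1 already used up (1/1) -> clipped, no match (matches: 2)
  'sings' -> in reference (ref count 1, used 1/1) -> match (matches: 3)
  'with' -> ref count 1 already used up (1/1) -> clipped, no match (matches: 3)
  'many' -> in reference (ref count 2, used 1/2) -> match (matches: 4)
  'bird' -> in reference (ref count 1, used 1/1) -> match (matches: 5)
  'bird' -> ref count 1 already used up (1/1) -> clipped, no match (matches: 5)
  'sings' -> ref count 1 already used up (1/1) -> clipped, no match (matches: 5)
Clipped matches: 5, Candidate length: 9
Precision = 5/9

5/9


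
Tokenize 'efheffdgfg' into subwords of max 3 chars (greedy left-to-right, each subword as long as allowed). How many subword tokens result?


'efheffdgfg' has 10 characters.
Chunking with max size 3:
  Chunk 1: 'efh' (positions 0-2)
  Chunk 2: 'eff' (positions 3-5)
  Chunk 3: 'dgf' (positions 6-8)
  Chunk 4: 'g' (positions 9-9)
Total chunks: ceil(10 / 3) = 4

4


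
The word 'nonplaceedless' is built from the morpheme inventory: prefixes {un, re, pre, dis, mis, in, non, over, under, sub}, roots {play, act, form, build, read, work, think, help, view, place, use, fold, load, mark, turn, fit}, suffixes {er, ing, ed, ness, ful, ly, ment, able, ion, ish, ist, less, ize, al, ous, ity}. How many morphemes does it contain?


Segmenting 'nonplaceedless' against the inventory:
  'non' -> prefix (morpheme 1)
  'place' -> root (morpheme 2)
  'ed' -> suffix (morpheme 3)
  'less' -> suffix (morpheme 4)
Total morphemes: 4

4


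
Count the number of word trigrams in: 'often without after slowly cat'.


Word trigrams from [5] words:
  Trigram 1: (often without after)
  Trigram 2: (without after slowly)
  Trigram 3: (after slowly cat)
Total word trigrams: 5 - 2 = 3

3


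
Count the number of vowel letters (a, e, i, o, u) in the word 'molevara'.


Scanning each character of 'molevara':
  Position 1: 'm' -> consonant (running count: 0)
  Position 2: 'o' -> vowel (running count: 1)
  Position 3: 'l' -> consonant (running count: 1)
  Position 4: 'e' -> vowel (running count: 2)
  Position 5: 'v' -> consonant (running count: 2)
  Position 6: 'a' -> vowel (running count: 3)
  Position 7: 'r' -> consonant (running count: 3)
  Position 8: 'a' -> vowel (running count: 4)
Total vowels: 4

4


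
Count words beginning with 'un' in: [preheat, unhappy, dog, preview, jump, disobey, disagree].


Checking each word for prefix 'un':
  'preheat' -> no (count: 0)
  'unhappy' -> YES, starts with 'un' (count: 1)
  'dog' -> no (count: 1)
  'preview' -> no (count: 1)
  'jump' -> no (count: 1)
  'disobey' -> no (count: 1)
  'disagree' -> no (count: 1)
Total with prefix 'un': 1

1


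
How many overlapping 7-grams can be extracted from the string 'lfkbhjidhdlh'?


String 'lfkbhjidhdlh' has length L = 12.
Number of overlapping n-grams = L - n + 1
Substituting: 12 - 7 + 1 = 6

6


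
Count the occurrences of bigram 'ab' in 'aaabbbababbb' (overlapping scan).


Scanning 'aaabbbababbb' for bigram 'ab':
  Position 0: 'aa' -> no
  Position 1: 'aa' -> no
  Position 2: 'ab' -> MATCH
  Position 3: 'bb' -> no
  Position 4: 'bb' -> no
  Position 5: 'ba' -> no
  Position 6: 'ab' -> MATCH
  Position 7: 'ba' -> no
  Position 8: 'ab' -> MATCH
  Position 9: 'bb' -> no
  Position 10: 'bb' -> no
Total matches: 3

3


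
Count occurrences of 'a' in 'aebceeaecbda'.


Scanning 'aebceeaecbda' for 'a':
  Position 0: 'a' -> MATCH (count: 1)
  Position 6: 'a' -> MATCH (count: 2)
  Position 11: 'a' -> MATCH (count: 3)
Total occurrences of 'a': 3

3


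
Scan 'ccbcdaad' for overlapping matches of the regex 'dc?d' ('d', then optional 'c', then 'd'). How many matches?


Pattern: dc?d means 'd', then optional 'c', then 'd'.
Scanning 'ccbcdaad' position-by-position:
  Pos 0: window 'ccb' -> no
  Pos 1: window 'cbc' -> no
  Pos 2: window 'bcd' -> no
  Pos 3: window 'cda' -> no
  Pos 4: window 'daa' -> no
  Pos 5: window 'aad' -> no
  Pos 6: window 'ad' -> no
  Pos 7: window 'd' -> no
Total matches: 0

0


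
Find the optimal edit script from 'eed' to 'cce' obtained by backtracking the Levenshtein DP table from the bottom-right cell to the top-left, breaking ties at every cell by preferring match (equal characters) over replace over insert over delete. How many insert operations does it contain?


Edit distance = 3. Backtracking from cell (3, 3) with preference match > replace > insert > delete,
then listing the resulting alignment 'eed' -> 'cce' left to right:
  Step 1: replace e->c
  Step 2: replace e->c
  Step 3: replace d->e
Total insertions: 0

0


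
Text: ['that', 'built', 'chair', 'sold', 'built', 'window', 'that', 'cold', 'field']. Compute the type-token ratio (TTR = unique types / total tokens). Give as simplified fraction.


Tokens: 9
Unique types: ('built', 'chair', 'cold', 'field', 'sold', 'that', 'window') = 7
TTR = 7/9
Already in lowest terms.

7/9


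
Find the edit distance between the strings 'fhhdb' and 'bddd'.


Building DP table for s1='fhhdb' (len 5) and s2='bddd' (len 4):
       b  d  d  d
    0  1  2  3  4
  f 1  1  2  3  4
  h 2  2  2  3  4
  h 3  3  3  3  4
  d 4  4  3  3  3
  b 5  4  4  4  4
Edit distance = dp[5][4] = 4

4


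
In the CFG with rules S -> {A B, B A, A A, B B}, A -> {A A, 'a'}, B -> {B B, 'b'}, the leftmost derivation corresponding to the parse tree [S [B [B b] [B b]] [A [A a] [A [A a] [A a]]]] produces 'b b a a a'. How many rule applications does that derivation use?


Every bracketed nonterminal node [X ...] in the tree is produced by exactly one rule application.
Reading the tree off as a leftmost derivation:
  Step 1: S  =>  B A   (applied S -> B A)
  Step 2: B A  =>  B B A   (applied B -> B B)
  Step 3: B B A  =>  b B A   (applied B -> b)
  Step 4: b B A  =>  b b A   (applied B -> b)
  Step 5: b b A  =>  b b A A   (applied A -> A A)
  Step 6: b b A A  =>  b b a A   (applied A -> a)
  Step 7: b b a A  =>  b b a A A   (applied A -> A A)
  Step 8: b b a A A  =>  b b a a A   (applied A -> a)
  Step 9: b b a a A  =>  b b a a a   (applied A -> a)
Final yield: b b a a a
Total rewrite steps: 9

9


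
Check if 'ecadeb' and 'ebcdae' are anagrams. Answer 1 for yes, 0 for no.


Sort characters of 'ecadeb': 'abcdee'
Sort characters of 'ebcdae': 'abcdee'
Sorted forms match -> they ARE anagrams
Result: 1

1


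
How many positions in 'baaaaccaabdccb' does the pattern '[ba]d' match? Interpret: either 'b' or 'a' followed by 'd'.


Pattern: [ba]d means either 'b' or 'a' followed by 'd'.
Scanning 'baaaaccaabdccb' position-by-position:
  Pos 0: window 'ba' -> no
  Pos 1: window 'aa' -> no
  Pos 2: window 'aa' -> no
  Pos 3: window 'aa' -> no
  Pos 4: window 'ac' -> no
  Pos 5: window 'cc' -> no
  Pos 6: window 'ca' -> no
  Pos 7: window 'aa' -> no
  Pos 8: window 'ab' -> no
  Pos 9: window 'bd' -> MATCH
  Pos 10: window 'dc' -> no
  Pos 11: window 'cc' -> no
  Pos 12: window 'cb' -> no
  Pos 13: window 'b' -> no
Total matches: 1

1


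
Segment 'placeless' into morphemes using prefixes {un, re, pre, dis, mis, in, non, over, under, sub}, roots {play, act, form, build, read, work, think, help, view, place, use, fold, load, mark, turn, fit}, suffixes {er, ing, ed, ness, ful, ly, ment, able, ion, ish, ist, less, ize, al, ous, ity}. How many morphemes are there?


Segmenting 'placeless' against the inventory:
  'place' -> root (morpheme 1)
  'less' -> suffix (morpheme 2)
Total morphemes: 2

2


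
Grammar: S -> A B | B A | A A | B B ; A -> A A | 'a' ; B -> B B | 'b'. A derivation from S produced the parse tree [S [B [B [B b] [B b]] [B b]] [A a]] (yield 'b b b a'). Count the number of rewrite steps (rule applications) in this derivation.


Every bracketed nonterminal node [X ...] in the tree is produced by exactly one rule application.
Reading the tree off as a leftmost derivation:
  Step 1: S  =>  B A   (applied S -> B A)
  Step 2: B A  =>  B B A   (applied B -> B B)
  Step 3: B B A  =>  B B B A   (applied B -> B B)
  Step 4: B B B A  =>  b B B A   (applied B -> b)
  Step 5: b B B A  =>  b b B A   (applied B -> b)
  Step 6: b b B A  =>  b b b A   (applied B -> b)
  Step 7: b b b A  =>  b b b a   (applied A -> a)
Final yield: b b b a
Total rewrite steps: 7

7


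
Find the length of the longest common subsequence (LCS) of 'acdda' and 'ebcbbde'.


DP table for LCS of 'acdda' and 'ebcbbde':
       e  b  c  b  b  d  e
    0  0  0  0  0  0  0  0
  a 0  0  0  0  0  0  0  0
  c 0  0  0  1  1  1  1  1
  d 0  0  0  1  1  1  2  2
  d 0  0  0  1  1  1  2  2
  a 0  0  0  1  1  1  2  2
LCS: 'cd'
LCS length = 2

2


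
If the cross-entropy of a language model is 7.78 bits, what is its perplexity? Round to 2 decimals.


Perplexity formula: PP = 2^H
H = 7.78
PP = 2^7.78
Decompose: 2^7.78 = 2^7 * 2^0.78
2^7 = 128, 2^0.78 ~ 1.7171309
PP ~ 128 * 1.7171309 = 219.7927552
Rounded to 2 decimals: 219.79

219.79


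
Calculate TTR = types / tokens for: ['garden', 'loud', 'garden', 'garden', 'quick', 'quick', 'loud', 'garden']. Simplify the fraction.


Tokens: 8
Unique types: ('garden', 'loud', 'quick') = 3
TTR = 3/8
Already in lowest terms.

3/8


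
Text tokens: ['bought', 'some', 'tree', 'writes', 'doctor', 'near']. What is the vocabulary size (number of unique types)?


Listing all tokens and tracking unique types:
  Token 1: 'bought' -> NEW (unique so far: 1)
  Token 2: 'some' -> NEW (unique so far: 2)
  Token 3: 'tree' -> NEW (unique so far: 3)
  Token 4: 'writes' -> NEW (unique so far: 4)
  Token 5: 'doctor' -> NEW (unique so far: 5)
  Token 6: 'near' -> NEW (unique so far: 6)
Unique types: ('bought', 'doctor', 'near', 'some', 'tree', 'writes')
Vocabulary size: 6

6


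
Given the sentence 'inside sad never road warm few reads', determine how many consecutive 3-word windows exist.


Word trigrams from [7] words:
  Trigram 1: (inside sad never)
  Trigram 2: (sad never road)
  Trigram 3: (never road warm)
  Trigram 4: (road warm few)
  Trigram 5: (warm few reads)
Total word trigrams: 7 - 2 = 5

5


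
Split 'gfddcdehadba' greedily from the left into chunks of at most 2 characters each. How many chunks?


'gfddcdehadba' has 12 characters.
Chunking with max size 2:
  Chunk 1: 'gf' (positions 0-1)
  Chunk 2: 'dd' (positions 2-3)
  Chunk 3: 'cd' (positions 4-5)
  Chunk 4: 'eh' (positions 6-7)
  Chunk 5: 'ad' (positions 8-9)
  Chunk 6: 'ba' (positions 10-11)
Total chunks: ceil(12 / 2) = 6

6


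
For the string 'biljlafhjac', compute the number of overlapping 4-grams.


String 'biljlafhjac' has length L = 11.
Number of overlapping n-grams = L - n + 1
Substituting: 11 - 4 + 1 = 8

8


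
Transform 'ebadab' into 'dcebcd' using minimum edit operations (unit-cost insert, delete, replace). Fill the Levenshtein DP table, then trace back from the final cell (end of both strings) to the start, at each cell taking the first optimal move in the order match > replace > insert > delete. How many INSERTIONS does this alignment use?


Edit distance = 5. Backtracking from cell (6, 6) with preference match > replace > insert > delete,
then listing the resulting alignment 'ebadab' -> 'dcebcd' left to right:
  Step 1: insert 'd' [insertion #1]
  Step 2: insert 'c' [insertion #2]
  Step 3: keep 'e'
  Step 4: keep 'b'
  Step 5: replace a->c
  Step 6: keep 'd'
  Step 7: delete 'a'
  Step 8: delete 'b'
Total insertions: 2

2


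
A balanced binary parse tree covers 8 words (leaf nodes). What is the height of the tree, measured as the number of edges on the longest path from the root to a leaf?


In a balanced binary tree with n leaves the deepest leaf is ceil(log2(n)) edges below the root.
log2(8) = 3.0000
ceil(3.0000) = 3
height (edges) = 3

3


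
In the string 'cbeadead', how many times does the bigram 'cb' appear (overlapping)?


Scanning 'cbeadead' for bigram 'cb':
  Position 0: 'cb' -> MATCH
  Position 1: 'be' -> no
  Position 2: 'ea' -> no
  Position 3: 'ad' -> no
  Position 4: 'de' -> no
  Position 5: 'ea' -> no
  Position 6: 'ad' -> no
Total matches: 1

1


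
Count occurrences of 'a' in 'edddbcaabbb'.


Scanning 'edddbcaabbb' for 'a':
  Position 6: 'a' -> MATCH (count: 1)
  Position 7: 'a' -> MATCH (count: 2)
Total occurrences of 'a': 2

2


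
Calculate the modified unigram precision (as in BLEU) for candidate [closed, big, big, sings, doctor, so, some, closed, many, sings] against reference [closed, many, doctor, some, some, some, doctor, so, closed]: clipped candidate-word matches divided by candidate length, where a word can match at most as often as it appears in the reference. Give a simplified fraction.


Reference word counts: {'closed': 2, 'doctor': 2, 'many': 1, 'so': 1, 'some': 3}
Checking each candidate word (with clipping):
  'closed' -> in reference (ref count 2, used 1/2) -> match (matches: 1)
  'big' -> not in reference -> no match (matches: 1)
  'big' -> not in reference -> no match (matches: 1)
  'sings' -> not in reference -> no match (matches: 1)
  'doctor' -> in reference (ref count 2, used 1/2) -> match (matches: 2)
  'so' -> in reference (ref count 1, used 1/1) -> match (matches: 3)
  'some' -> in reference (ref count 3, used 1/3) -> match (matches: 4)
  'closed' -> in reference (ref count 2, used 2/2) -> match (matches: 5)
  'many' -> in reference (ref count 1, used 1/1) -> match (matches: 6)
  'sings' -> not in reference -> no match (matches: 6)
Clipped matches: 6, Candidate length: 10
Precision = 6/10 = 3/5

3/5


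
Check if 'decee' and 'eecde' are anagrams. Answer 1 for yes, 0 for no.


Sort characters of 'decee': 'cdeee'
Sort characters of 'eecde': 'cdeee'
Sorted forms match -> they ARE anagrams
Result: 1

1


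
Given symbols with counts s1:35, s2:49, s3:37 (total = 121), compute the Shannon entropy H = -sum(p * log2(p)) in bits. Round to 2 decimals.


Computing entropy H = -sum(p_i * log2(p_i)):
  s1: p = 35/121 = 0.2893, -p*log2(p) = 0.5176
  s2: p = 49/121 = 0.4050, -p*log2(p) = 0.5281
  s3: p = 37/121 = 0.3058, -p*log2(p) = 0.5227
H = sum of terms = 1.5684
Rounded to 2 decimals: 1.57

1.57


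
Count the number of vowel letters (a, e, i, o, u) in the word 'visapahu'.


Scanning each character of 'visapahu':
  Position 1: 'v' -> consonant (running count: 0)
  Position 2: 'i' -> vowel (running count: 1)
  Position 3: 's' -> consonant (running count: 1)
  Position 4: 'a' -> vowel (running count: 2)
  Position 5: 'p' -> consonant (running count: 2)
  Position 6: 'a' -> vowel (running count: 3)
  Position 7: 'h' -> consonant (running count: 3)
  Position 8: 'u' -> vowel (running count: 4)
Total vowels: 4

4


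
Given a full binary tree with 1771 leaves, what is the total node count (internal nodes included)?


Leaf nodes (terminals): 1771
Internal nodes = n - 1 = 1771 - 1 = 1770
Total = leaves + internal = 1771 + 1770 = 3541

3541


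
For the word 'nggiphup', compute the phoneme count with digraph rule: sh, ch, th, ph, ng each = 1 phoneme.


Parsing 'nggiphup' greedily, digraphs first:
  'ng' -> digraph (1 consonant phoneme) (phonemes so far: 1)
  'g' -> consonant phoneme (phonemes so far: 2)
  'i' -> vowel phoneme (phonemes so far: 3)
  'ph' -> digraph (1 consonant phoneme) (phonemes so far: 4)
  'u' -> vowel phoneme (phonemes so far: 5)
  'p' -> consonant phoneme (phonemes so far: 6)
Total phonemes: 6

6


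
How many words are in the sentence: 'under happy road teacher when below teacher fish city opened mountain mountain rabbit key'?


Counting words by splitting on spaces:
  Word 1: 'under'
  Word 2: 'happy'
  Word 3: 'road'
  Word 4: 'teacher'
  Word 5: 'when'
  Word 6: 'below'
  Word 7: 'teacher'
  Word 8: 'fish'
  Word 9: 'city'
  Word 10: 'opened'
  Word 11: 'mountain'
  Word 12: 'mountain'
  Word 13: 'rabbit'
  Word 14: 'key'
Total words: 14

14


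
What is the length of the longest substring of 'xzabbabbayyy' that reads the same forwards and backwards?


Scanning 'xzabbabbayyy' for palindromic substrings.
Substring at positions 2-8: 'abbabba'.
Check: reverse('abbabba') = 'abbabba' -> palindrome confirmed.
Neighbouring characters ('z' / 'y') break symmetry, so it cannot extend further.
No longer palindromic substring exists; longest length = 7

7


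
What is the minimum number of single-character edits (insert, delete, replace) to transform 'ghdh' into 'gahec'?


Building DP table for s1='ghdh' (len 4) and s2='gahec' (len 5):
       g  a  h  e  c
    0  1  2  3  4  5
  g 1  0  1  2  3  4
  h 2  1  1  1  2  3
  d 3  2  2  2  2  3
  h 4  3  3  2  3  3
Edit distance = dp[4][5] = 3

3


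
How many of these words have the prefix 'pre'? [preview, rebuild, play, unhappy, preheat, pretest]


Checking each word for prefix 'pre':
  'preview' -> YES, starts with 'pre' (count: 1)
  'rebuild' -> no (count: 1)
  'play' -> no (count: 1)
  'unhappy' -> no (count: 1)
  'preheat' -> YES, starts with 'pre' (count: 2)
  'pretest' -> YES, starts with 'pre' (count: 3)
Total with prefix 'pre': 3

3


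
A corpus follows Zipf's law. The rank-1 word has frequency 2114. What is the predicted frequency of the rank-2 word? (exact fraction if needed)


Zipf's law: freq(rank) = f1 / rank
f1 = 2114, rank = 2
freq = 2114 / 2
= 1057

1057


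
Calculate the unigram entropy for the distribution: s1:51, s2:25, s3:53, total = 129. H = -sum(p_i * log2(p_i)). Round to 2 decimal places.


Computing entropy H = -sum(p_i * log2(p_i)):
  s1: p = 51/129 = 0.3953, -p*log2(p) = 0.5293
  s2: p = 25/129 = 0.1938, -p*log2(p) = 0.4588
  s3: p = 53/129 = 0.4109, -p*log2(p) = 0.5273
H = sum of terms = 1.5154
Rounded to 2 decimals: 1.52

1.52


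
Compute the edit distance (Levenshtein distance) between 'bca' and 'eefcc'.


Building DP table for s1='bca' (len 3) and s2='eefcc' (len 5):
       e  e  f  c  c
    0  1  2  3  4  5
  b 1  1  2  3  4  5
  c 2  2  2  3  3  4
  a 3  3  3  3  4  4
Edit distance = dp[3][5] = 4

4


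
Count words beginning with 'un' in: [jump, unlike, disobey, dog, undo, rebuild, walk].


Checking each word for prefix 'un':
  'jump' -> no (count: 0)
  'unlike' -> YES, starts with 'un' (count: 1)
  'disobey' -> no (count: 1)
  'dog' -> no (count: 1)
  'undo' -> YES, starts with 'un' (count: 2)
  'rebuild' -> no (count: 2)
  'walk' -> no (count: 2)
Total with prefix 'un': 2

2


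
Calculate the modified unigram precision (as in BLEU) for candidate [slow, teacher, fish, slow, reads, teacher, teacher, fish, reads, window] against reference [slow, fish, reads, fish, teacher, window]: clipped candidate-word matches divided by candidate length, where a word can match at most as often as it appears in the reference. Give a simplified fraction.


Reference word counts: {'fish': 2, 'reads': 1, 'slow': 1, 'teacher': 1, 'window': 1}
Checking each candidate word (with clipping):
  'slow' -> in reference (ref count 1, used 1/1) -> match (matches: 1)
  'teacher' -> in reference (ref count 1, used 1/1) -> match (matches: 2)
  'fish' -> in reference (ref count 2, used 1/2) -> match (matches: 3)
  'slow' -> ref count 1 already used up (1/1) -> clipped, no match (matches: 3)
  'reads' -> in reference (ref count 1, used 1/1) -> match (matches: 4)
  'teacher' -> ref count 1 already used up (1/1) -> clipped, no match (matches: 4)
  'teacher' -> ref count 1 already used up (1/1) -> clipped, no match (matches: 4)
  'fish' -> in reference (ref count 2, used 2/2) -> match (matches: 5)
  'reads' -> ref count 1 already used up (1/1) -> clipped, no match (matches: 5)
  'window' -> in reference (ref count 1, used 1/1) -> match (matches: 6)
Clipped matches: 6, Candidate length: 10
Precision = 6/10 = 3/5

3/5


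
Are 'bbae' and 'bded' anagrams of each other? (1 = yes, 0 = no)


Sort characters of 'bbae': 'abbe'
Sort characters of 'bded': 'bdde'
Sorted forms differ -> they are NOT anagrams
Result: 0

0


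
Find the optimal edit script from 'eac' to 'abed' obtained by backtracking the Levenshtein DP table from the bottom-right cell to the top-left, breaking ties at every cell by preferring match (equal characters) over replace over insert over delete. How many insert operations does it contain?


Edit distance = 4. Backtracking from cell (3, 4) with preference match > replace > insert > delete,
then listing the resulting alignment 'eac' -> 'abed' left to right:
  Step 1: insert 'a' [insertion #1]
  Step 2: replace e->b
  Step 3: replace a->e
  Step 4: replace c->d
Total insertions: 1

1


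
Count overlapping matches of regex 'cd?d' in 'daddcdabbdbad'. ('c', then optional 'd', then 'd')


Pattern: cd?d means 'c', then optional 'd', then 'd'.
Scanning 'daddcdabbdbad' position-by-position:
  Pos 0: window 'dad' -> no
  Pos 1: window 'add' -> no
  Pos 2: window 'ddc' -> no
  Pos 3: window 'dcd' -> no
  Pos 4: window 'cda' -> MATCH
  Pos 5: window 'dab' -> no
  Pos 6: window 'abb' -> no
  Pos 7: window 'bbd' -> no
  Pos 8: window 'bdb' -> no
  Pos 9: window 'dba' -> no
  Pos 10: window 'bad' -> no
  Pos 11: window 'ad' -> no
  Pos 12: window 'd' -> no
Total matches: 1

1


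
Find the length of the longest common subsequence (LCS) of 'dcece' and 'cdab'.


DP table for LCS of 'dcece' and 'cdab':
       c  d  a  b
    0  0  0  0  0
  d 0  0  1  1  1
  c 0  1  1  1  1
  e 0  1  1  1  1
  c 0  1  1  1  1
  e 0  1  1  1  1
LCS: 'd'
LCS length = 1

1


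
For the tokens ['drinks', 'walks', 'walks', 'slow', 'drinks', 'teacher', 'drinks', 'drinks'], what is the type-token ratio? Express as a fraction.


Tokens: 8
Unique types: ('drinks', 'slow', 'teacher', 'walks') = 4
TTR = 4/8
Simplify: divide both by 4 -> 1/2
TTR = 1/2

1/2


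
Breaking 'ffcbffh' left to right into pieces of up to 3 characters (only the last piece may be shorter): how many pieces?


'ffcbffh' has 7 characters.
Chunking with max size 3:
  Chunk 1: 'ffc' (positions 0-2)
  Chunk 2: 'bff' (positions 3-5)
  Chunk 3: 'h' (positions 6-6)
Total chunks: ceil(7 / 3) = 3

3


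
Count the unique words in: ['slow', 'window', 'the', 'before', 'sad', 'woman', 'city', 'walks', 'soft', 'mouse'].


Listing all tokens and tracking unique types:
  Token 1: 'slow' -> NEW (unique so far: 1)
  Token 2: 'window' -> NEW (unique so far: 2)
  Token 3: 'the' -> NEW (unique so far: 3)
  Token 4: 'before' -> NEW (unique so far: 4)
  Token 5: 'sad' -> NEW (unique so far: 5)
  Token 6: 'woman' -> NEW (unique so far: 6)
  Token 7: 'city' -> NEW (unique so far: 7)
  Token 8: 'walks' -> NEW (unique so far: 8)
  Token 9: 'soft' -> NEW (unique so far: 9)
  Token 10: 'mouse' -> NEW (unique so far: 10)
Unique types: ('before', 'city', 'mouse', 'sad', 'slow', 'soft', 'the', 'walks', 'window', 'woman')
Vocabulary size: 10

10


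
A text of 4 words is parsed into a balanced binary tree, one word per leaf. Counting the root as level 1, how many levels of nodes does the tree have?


In a balanced binary tree with n leaves the deepest leaf is ceil(log2(n)) edges below the root,
so counting node levels inclusive of root and leaves gives ceil(log2(n)) + 1 levels.
log2(4) = 2.0000
ceil(2.0000) = 2
levels = 2 + 1 = 3

3


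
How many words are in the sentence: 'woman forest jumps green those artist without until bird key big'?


Counting words by splitting on spaces:
  Word 1: 'woman'
  Word 2: 'forest'
  Word 3: 'jumps'
  Word 4: 'green'
  Word 5: 'those'
  Word 6: 'artist'
  Word 7: 'without'
  Word 8: 'until'
  Word 9: 'bird'
  Word 10: 'key'
  Word 11: 'big'
Total words: 11

11


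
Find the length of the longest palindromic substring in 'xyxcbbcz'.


Scanning 'xyxcbbcz' for palindromic substrings.
Substring at positions 3-6: 'cbbc'.
Check: reverse('cbbc') = 'cbbc' -> palindrome confirmed.
Neighbouring characters ('x' / 'z') break symmetry, so it cannot extend further.
No longer palindromic substring exists; longest length = 4

4


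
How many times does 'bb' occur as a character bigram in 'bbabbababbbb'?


Scanning 'bbabbababbbb' for bigram 'bb':
  Position 0: 'bb' -> MATCH
  Position 1: 'ba' -> no
  Position 2: 'ab' -> no
  Position 3: 'bb' -> MATCH
  Position 4: 'ba' -> no
  Position 5: 'ab' -> no
  Position 6: 'ba' -> no
  Position 7: 'ab' -> no
  Position 8: 'bb' -> MATCH
  Position 9: 'bb' -> MATCH
  Position 10: 'bb' -> MATCH
Total matches: 5

5


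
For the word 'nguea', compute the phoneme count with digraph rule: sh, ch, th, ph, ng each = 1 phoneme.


Parsing 'nguea' greedily, digraphs first:
  'ng' -> digraph (1 consonant phoneme) (phonemes so far: 1)
  'u' -> vowel phoneme (phonemes so far: 2)
  'e' -> vowel phoneme (phonemes so far: 3)
  'a' -> vowel phoneme (phonemes so far: 4)
Total phonemes: 4

4


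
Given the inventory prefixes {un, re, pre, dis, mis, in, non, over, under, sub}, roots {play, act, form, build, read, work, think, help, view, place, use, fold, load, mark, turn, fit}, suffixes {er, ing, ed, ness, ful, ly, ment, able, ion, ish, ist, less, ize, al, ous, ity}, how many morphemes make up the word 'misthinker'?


Segmenting 'misthinker' against the inventory:
  'mis' -> prefix (morpheme 1)
  'think' -> root (morpheme 2)
  'er' -> suffix (morpheme 3)
Total morphemes: 3

3


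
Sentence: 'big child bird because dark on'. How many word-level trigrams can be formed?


Word trigrams from [6] words:
  Trigram 1: (big child bird)
  Trigram 2: (child bird because)
  Trigram 3: (bird because dark)
  Trigram 4: (because dark on)
Total word trigrams: 6 - 2 = 4

4


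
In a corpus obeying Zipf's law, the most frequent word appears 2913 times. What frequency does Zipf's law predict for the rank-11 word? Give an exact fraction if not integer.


Zipf's law: freq(rank) = f1 / rank
f1 = 2913, rank = 11
freq = 2913 / 11
GCD(2913, 11) = 1
Simplified: 2913/11

2913/11


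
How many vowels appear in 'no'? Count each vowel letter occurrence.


Scanning each character of 'no':
  Position 1: 'n' -> consonant (running count: 0)
  Position 2: 'o' -> vowel (running count: 1)
Total vowels: 1

1


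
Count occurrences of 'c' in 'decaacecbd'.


Scanning 'decaacecbd' for 'c':
  Position 2: 'c' -> MATCH (count: 1)
  Position 5: 'c' -> MATCH (count: 2)
  Position 7: 'c' -> MATCH (count: 3)
Total occurrences of 'c': 3

3


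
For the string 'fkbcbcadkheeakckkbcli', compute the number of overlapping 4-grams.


String 'fkbcbcadkheeakckkbcli' has length L = 21.
Number of overlapping n-grams = L - n + 1
Substituting: 21 - 4 + 1 = 18

18


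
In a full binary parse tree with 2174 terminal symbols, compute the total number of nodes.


Leaf nodes (terminals): 2174
Internal nodes = n - 1 = 2174 - 1 = 2173
Total = leaves + internal = 2174 + 2173 = 4347

4347


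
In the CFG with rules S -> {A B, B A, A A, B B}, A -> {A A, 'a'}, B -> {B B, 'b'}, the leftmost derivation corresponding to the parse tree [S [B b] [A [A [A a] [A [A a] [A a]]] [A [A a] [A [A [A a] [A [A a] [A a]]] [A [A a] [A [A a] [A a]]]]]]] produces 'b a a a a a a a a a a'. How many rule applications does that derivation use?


Every bracketed nonterminal node [X ...] in the tree is produced by exactly one rule application.
Reading the tree off as a leftmost derivation:
  Step 1: S  =>  B A   (applied S -> B A)
  Step 2: B A  =>  b A   (applied B -> b)
  Step 3: b A  =>  b A A   (applied A -> A A)
  Step 4: b A A  =>  b A A A   (applied A -> A A)
  Step 5: b A A A  =>  b a A A   (applied A -> a)
  Step 6: b a A A  =>  b a A A A   (applied A -> A A)
  Step 7: b a A A A  =>  b a a A A   (applied A -> a)
  Step 8: b a a A A  =>  b a a a A   (applied A -> a)
  Step 9: b a a a A  =>  b a a a A A   (applied A -> A A)
  Step 10: b a a a A A  =>  b a a a a A   (applied A -> a)
  Step 11: b a a a a A  =>  b a a a a A A   (applied A -> A A)
  Step 12: b a a a a A A  =>  b a a a a A A A   (applied A -> A A)
  Step 13: b a a a a A A A  =>  b a a a a a A A   (applied A -> a)
  Step 14: b a a a a a A A  =>  b a a a a a A A A   (applied A -> A A)
  Step 15: b a a a a a A A A  =>  b a a a a a a A A   (applied A -> a)
  Step 16: b a a a a a a A A  =>  b a a a a a a a A   (applied A -> a)
  Step 17: b a a a a a a a A  =>  b a a a a a a a A A   (applied A -> A A)
  Step 18: b a a a a a a a A A  =>  b a a a a a a a a A   (applied A -> a)
  Step 19: b a a a a a a a a A  =>  b a a a a a a a a A A   (applied A -> A A)
  Step 20: b a a a a a a a a A A  =>  b a a a a a a a a a A   (applied A -> a)
  Step 21: b a a a a a a a a a A  =>  b a a a a a a a a a a   (applied A -> a)
Final yield: b a a a a a a a a a a
Total rewrite steps: 21

21


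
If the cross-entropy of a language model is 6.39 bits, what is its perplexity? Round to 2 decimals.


Perplexity formula: PP = 2^H
H = 6.39
PP = 2^6.39
Decompose: 2^6.39 = 2^6 * 2^0.39
2^6 = 64, 2^0.39 ~ 1.3103934
PP ~ 64 * 1.3103934 = 83.8651776
Rounded to 2 decimals: 83.87

83.87


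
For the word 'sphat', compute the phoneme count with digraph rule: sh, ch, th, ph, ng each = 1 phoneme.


Parsing 'sphat' greedily, digraphs first:
  's' -> consonant phoneme (phonemes so far: 1)
  'ph' -> digraph (1 consonant phoneme) (phonemes so far: 2)
  'a' -> vowel phoneme (phonemes so far: 3)
  't' -> consonant phoneme (phonemes so far: 4)
Total phonemes: 4

4


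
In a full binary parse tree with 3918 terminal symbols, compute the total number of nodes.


Leaf nodes (terminals): 3918
Internal nodes = n - 1 = 3918 - 1 = 3917
Total = leaves + internal = 3918 + 3917 = 7835

7835


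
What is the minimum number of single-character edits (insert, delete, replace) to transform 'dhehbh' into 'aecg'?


Building DP table for s1='dhehbh' (len 6) and s2='aecg' (len 4):
       a  e  c  g
    0  1  2  3  4
  d 1  1  2  3  4
  h 2  2  2  3  4
  e 3  3  2  3  4
  h 4  4  3  3  4
  b 5  5  4  4  4
  h 6  6  5  5  5
Edit distance = dp[6][4] = 5

5


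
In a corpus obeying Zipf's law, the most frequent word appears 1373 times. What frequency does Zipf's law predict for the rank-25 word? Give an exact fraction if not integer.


Zipf's law: freq(rank) = f1 / rank
f1 = 1373, rank = 25
freq = 1373 / 25
GCD(1373, 25) = 1
Simplified: 1373/25

1373/25


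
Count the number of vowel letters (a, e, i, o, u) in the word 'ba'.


Scanning each character of 'ba':
  Position 1: 'b' -> consonant (running count: 0)
  Position 2: 'a' -> vowel (running count: 1)
Total vowels: 1

1


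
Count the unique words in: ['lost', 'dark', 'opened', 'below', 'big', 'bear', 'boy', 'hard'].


Listing all tokens and tracking unique types:
  Token 1: 'lost' -> NEW (unique so far: 1)
  Token 2: 'dark' -> NEW (unique so far: 2)
  Token 3: 'opened' -> NEW (unique so far: 3)
  Token 4: 'below' -> NEW (unique so far: 4)
  Token 5: 'big' -> NEW (unique so far: 5)
  Token 6: 'bear' -> NEW (unique so far: 6)
  Token 7: 'boy' -> NEW (unique so far: 7)
  Token 8: 'hard' -> NEW (unique so far: 8)
Unique types: ('bear', 'below', 'big', 'boy', 'dark', 'hard', 'lost', 'opened')
Vocabulary size: 8

8


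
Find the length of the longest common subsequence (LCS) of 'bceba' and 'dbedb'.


DP table for LCS of 'bceba' and 'dbedb':
       d  b  e  d  b
    0  0  0  0  0  0
  b 0  0  1  1  1  1
  c 0  0  1  1  1  1
  e 0  0  1  2  2  2
  b 0  0  1  2  2  3
  a 0  0  1  2  2  3
LCS: 'beb'
LCS length = 3

3


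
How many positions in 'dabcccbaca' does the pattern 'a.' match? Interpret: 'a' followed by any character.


Pattern: a. means 'a' followed by any character.
Scanning 'dabcccbaca' position-by-position:
  Pos 0: window 'da' -> no
  Pos 1: window 'ab' -> MATCH
  Pos 2: window 'bc' -> no
  Pos 3: window 'cc' -> no
  Pos 4: window 'cc' -> no
  Pos 5: window 'cb' -> no
  Pos 6: window 'ba' -> no
  Pos 7: window 'ac' -> MATCH
  Pos 8: window 'ca' -> no
  Pos 9: window 'a' -> no
Total matches: 2

2


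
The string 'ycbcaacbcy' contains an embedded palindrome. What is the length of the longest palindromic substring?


Scanning 'ycbcaacbcy' for palindromic substrings.
Substring at positions 0-9: 'ycbcaacbcy'.
Check: reverse('ycbcaacbcy') = 'ycbcaacbcy' -> palindrome confirmed.
No longer palindromic substring exists; longest length = 10

10


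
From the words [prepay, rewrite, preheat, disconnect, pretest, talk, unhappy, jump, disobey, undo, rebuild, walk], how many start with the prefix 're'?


Checking each word for prefix 're':
  'prepay' -> no (count: 0)
  'rewrite' -> YES, starts with 're' (count: 1)
  'preheat' -> no (count: 1)
  'disconnect' -> no (count: 1)
  'pretest' -> no (count: 1)
  'talk' -> no (count: 1)
  'unhappy' -> no (count: 1)
  'jump' -> no (count: 1)
  'disobey' -> no (count: 1)
  'undo' -> no (count: 1)
  'rebuild' -> YES, starts with 're' (count: 2)
  'walk' -> no (count: 2)
Total with prefix 're': 2

2


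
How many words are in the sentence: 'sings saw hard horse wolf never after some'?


Counting words by splitting on spaces:
  Word 1: 'sings'
  Word 2: 'saw'
  Word 3: 'hard'
  Word 4: 'horse'
  Word 5: 'wolf'
  Word 6: 'never'
  Word 7: 'after'
  Word 8: 'some'
Total words: 8

8


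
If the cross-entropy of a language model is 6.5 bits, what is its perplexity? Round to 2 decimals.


Perplexity formula: PP = 2^H
H = 6.5
PP = 2^6.5
Decompose: 2^6.5 = 2^6 * 2^0.5 = 2^6 * sqrt(2)
2^6 = 64, sqrt(2) ~ 1.4142136
PP ~ 64 * 1.4142136 = 90.5096704
Rounded to 2 decimals: 90.51

90.51


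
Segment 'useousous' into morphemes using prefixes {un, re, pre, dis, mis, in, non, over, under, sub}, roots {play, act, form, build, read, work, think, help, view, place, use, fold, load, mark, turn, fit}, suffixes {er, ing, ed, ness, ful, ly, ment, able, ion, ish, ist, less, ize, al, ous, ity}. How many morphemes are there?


Segmenting 'useousous' against the inventory:
  'use' -> root (morpheme 1)
  'ous' -> suffix (morpheme 2)
  'ous' -> suffix (morpheme 3)
Total morphemes: 3

3


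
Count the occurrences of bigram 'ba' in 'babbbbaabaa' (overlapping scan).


Scanning 'babbbbaabaa' for bigram 'ba':
  Position 0: 'ba' -> MATCH
  Position 1: 'ab' -> no
  Position 2: 'bb' -> no
  Position 3: 'bb' -> no
  Position 4: 'bb' -> no
  Position 5: 'ba' -> MATCH
  Position 6: 'aa' -> no
  Position 7: 'ab' -> no
  Position 8: 'ba' -> MATCH
  Position 9: 'aa' -> no
Total matches: 3

3


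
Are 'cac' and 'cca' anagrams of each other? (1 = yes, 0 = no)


Sort characters of 'cac': 'acc'
Sort characters of 'cca': 'acc'
Sorted forms match -> they ARE anagrams
Result: 1

1


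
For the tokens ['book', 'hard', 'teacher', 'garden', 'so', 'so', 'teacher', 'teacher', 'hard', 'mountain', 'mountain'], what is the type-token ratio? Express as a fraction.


Tokens: 11
Unique types: ('book', 'garden', 'hard', 'mountain', 'so', 'teacher') = 6
TTR = 6/11
Already in lowest terms.

6/11


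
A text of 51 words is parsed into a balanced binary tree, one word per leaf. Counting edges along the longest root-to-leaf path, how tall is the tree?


In a balanced binary tree with n leaves the deepest leaf is ceil(log2(n)) edges below the root.
log2(51) = 5.6724
ceil(5.6724) = 6
height (edges) = 6

6


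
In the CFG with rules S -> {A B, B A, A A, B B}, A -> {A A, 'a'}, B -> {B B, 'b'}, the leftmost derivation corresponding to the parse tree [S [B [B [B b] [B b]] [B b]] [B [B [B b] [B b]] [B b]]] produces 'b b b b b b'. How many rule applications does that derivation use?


Every bracketed nonterminal node [X ...] in the tree is produced by exactly one rule application.
Reading the tree off as a leftmost derivation:
  Step 1: S  =>  B B   (applied S -> B B)
  Step 2: B B  =>  B B B   (applied B -> B B)
  Step 3: B B B  =>  B B B B   (applied B -> B B)
  Step 4: B B B B  =>  b B B B   (applied B -> b)
  Step 5: b B B B  =>  b b B B   (applied B -> b)
  Step 6: b b B B  =>  b b b B   (applied B -> b)
  Step 7: b b b B  =>  b b b B B   (applied B -> B B)
  Step 8: b b b B B  =>  b b b B B B   (applied B -> B B)
  Step 9: b b b B B B  =>  b b b b B B   (applied B -> b)
  Step 10: b b b b B B  =>  b b b b b B   (applied B -> b)
  Step 11: b b b b b B  =>  b b b b b b   (applied B -> b)
Final yield: b b b b b b
Total rewrite steps: 11

11


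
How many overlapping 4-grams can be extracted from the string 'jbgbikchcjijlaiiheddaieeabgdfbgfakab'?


String 'jbgbikchcjijlaiiheddaieeabgdfbgfakab' has length L = 36.
Number of overlapping n-grams = L - n + 1
Substituting: 36 - 4 + 1 = 33

33


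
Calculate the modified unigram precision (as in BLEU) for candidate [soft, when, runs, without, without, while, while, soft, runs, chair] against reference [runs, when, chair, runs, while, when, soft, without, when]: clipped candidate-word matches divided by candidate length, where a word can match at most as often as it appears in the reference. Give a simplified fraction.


Reference word counts: {'chair': 1, 'runs': 2, 'soft': 1, 'when': 3, 'while': 1, 'without': 1}
Checking each candidate word (with clipping):
  'soft' -> in reference (ref count 1, used 1/1) -> match (matches: 1)
  'when' -> in reference (ref count 3, used 1/3) -> match (matches: 2)
  'runs' -> in reference (ref count 2, used 1/2) -> match (matches: 3)
  'without' -> in reference (ref count 1, used 1/1) -> match (matches: 4)
  'without' -> ref count 1 already used up (1/1) -> clipped, no match (matches: 4)
  'while' -> in reference (ref count 1, used 1/1) -> match (matches: 5)
  'while' -> ref count 1 already used up (1/1) -> clipped, no match (matches: 5)
  'soft' -> ref count 1 already used up (1/1) -> clipped, no match (matches: 5)
  'runs' -> in reference (ref count 2, used 2/2) -> match (matches: 6)
  'chair' -> in reference (ref count 1, used 1/1) -> match (matches: 7)
Clipped matches: 7, Candidate length: 10
Precision = 7/10

7/10


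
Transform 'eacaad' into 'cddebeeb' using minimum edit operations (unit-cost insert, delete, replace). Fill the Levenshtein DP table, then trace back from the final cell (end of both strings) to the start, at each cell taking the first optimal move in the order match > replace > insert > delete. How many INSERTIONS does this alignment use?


Edit distance = 8. Backtracking from cell (6, 8) with preference match > replace > insert > delete,
then listing the resulting alignment 'eacaad' -> 'cddebeeb' left to right:
  Step 1: insert 'c' [insertion #1]
  Step 2: insert 'd' [insertion #2]
  Step 3: replace e->d
  Step 4: replace a->e
  Step 5: replace c->b
  Step 6: replace a->e
  Step 7: replace a->e
  Step 8: replace d->b
Total insertions: 2

2


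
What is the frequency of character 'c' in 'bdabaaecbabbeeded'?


Scanning 'bdabaaecbabbeeded' for 'c':
  Position 7: 'c' -> MATCH (count: 1)
Total occurrences of 'c': 1

1


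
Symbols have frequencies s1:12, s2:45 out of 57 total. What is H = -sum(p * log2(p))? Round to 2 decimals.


Computing entropy H = -sum(p_i * log2(p_i)):
  s1: p = 12/57 = 0.2105, -p*log2(p) = 0.4732
  s2: p = 45/57 = 0.7895, -p*log2(p) = 0.2692
H = sum of terms = 0.7424
Rounded to 2 decimals: 0.74

0.74


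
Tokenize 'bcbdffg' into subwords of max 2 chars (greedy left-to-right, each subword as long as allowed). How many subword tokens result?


'bcbdffg' has 7 characters.
Chunking with max size 2:
  Chunk 1: 'bc' (positions 0-1)
  Chunk 2: 'bd' (positions 2-3)
  Chunk 3: 'ff' (positions 4-5)
  Chunk 4: 'g' (positions 6-6)
Total chunks: ceil(7 / 2) = 4

4
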